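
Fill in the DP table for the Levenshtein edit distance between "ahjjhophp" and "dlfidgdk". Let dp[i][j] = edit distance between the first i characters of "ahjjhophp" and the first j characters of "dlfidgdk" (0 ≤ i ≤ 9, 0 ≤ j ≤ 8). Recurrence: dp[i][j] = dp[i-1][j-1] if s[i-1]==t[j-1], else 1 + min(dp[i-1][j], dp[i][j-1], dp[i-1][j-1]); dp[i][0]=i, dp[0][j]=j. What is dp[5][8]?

8

   ''  d  l  f  i  d  g  d  k
''  0  1  2  3  4  5  6  7  8
 a  1  1  2  3  4  5  6  7  8
 h  2  2  2  3  4  5  6  7  8
 j  3  3  3  3  4  5  6  7  8
 j  4  4  4  4  4  5  6  7  8
 h  5  5  5  5  5  5  6  7  8
 o  6  6  6  6  6  6  6  7  8
 p  7  7  7  7  7  7  7  7  8
 h  8  8  8  8  8  8  8  8  8
 p  9  9  9  9  9  9  9  9  9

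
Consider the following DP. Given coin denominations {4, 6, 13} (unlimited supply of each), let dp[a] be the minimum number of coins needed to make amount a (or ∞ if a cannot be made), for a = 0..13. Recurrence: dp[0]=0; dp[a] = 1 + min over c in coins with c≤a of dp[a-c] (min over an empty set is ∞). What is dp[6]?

1

 a  0  1  2  3  4  5  6  7  8  9 10 11 12 13
dp  0  -  -  -  1  -  1  -  2  -  2  -  2  1
(- denotes ∞ / unreachable)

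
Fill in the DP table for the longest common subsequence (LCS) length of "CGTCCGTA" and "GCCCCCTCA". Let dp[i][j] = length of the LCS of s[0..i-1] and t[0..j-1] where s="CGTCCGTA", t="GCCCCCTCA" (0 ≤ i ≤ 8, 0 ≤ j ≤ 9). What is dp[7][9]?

   ''  G  C  C  C  C  C  T  C  A
''  0  0  0  0  0  0  0  0  0  0
 C  0  0  1  1  1  1  1  1  1  1
 G  0  1  1  1  1  1  1  1  1  1
 T  0  1  1  1  1  1  1  2  2  2
 C  0  1  2  2  2  2  2  2  3  3
 C  0  1  2  3  3  3  3  3  3  3
 G  0  1  2  3  3  3  3  3  3  3
 T  0  1  2  3  3  3  3  4  4  4
 A  0  1  2  3  3  3  3  4  4  5

4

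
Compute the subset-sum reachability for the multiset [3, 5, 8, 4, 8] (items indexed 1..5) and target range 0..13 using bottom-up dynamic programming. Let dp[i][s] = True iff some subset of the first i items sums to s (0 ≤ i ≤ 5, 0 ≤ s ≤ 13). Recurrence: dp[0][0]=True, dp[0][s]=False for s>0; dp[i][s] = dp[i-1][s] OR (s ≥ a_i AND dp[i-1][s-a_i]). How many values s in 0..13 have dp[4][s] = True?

i\s   0   1   2   3   4   5   6   7   8   9  10  11  12  13
  0   T   F   F   F   F   F   F   F   F   F   F   F   F   F
  1   T   F   F   T   F   F   F   F   F   F   F   F   F   F
  2   T   F   F   T   F   T   F   F   T   F   F   F   F   F
  3   T   F   F   T   F   T   F   F   T   F   F   T   F   T
  4   T   F   F   T   T   T   F   T   T   T   F   T   T   T
  5   T   F   F   T   T   T   F   T   T   T   F   T   T   T

10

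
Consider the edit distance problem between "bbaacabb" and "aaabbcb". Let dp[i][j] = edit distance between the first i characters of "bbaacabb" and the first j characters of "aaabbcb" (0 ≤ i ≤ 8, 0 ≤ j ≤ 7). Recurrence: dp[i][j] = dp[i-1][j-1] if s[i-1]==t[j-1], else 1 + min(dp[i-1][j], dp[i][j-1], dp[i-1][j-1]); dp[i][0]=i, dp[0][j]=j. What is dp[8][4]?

   ''  a  a  a  b  b  c  b
''  0  1  2  3  4  5  6  7
 b  1  1  2  3  3  4  5  6
 b  2  2  2  3  3  3  4  5
 a  3  2  2  2  3  4  4  5
 a  4  3  2  2  3  4  5  5
 c  5  4  3  3  3  4  4  5
 a  6  5  4  3  4  4  5  5
 b  7  6  5  4  3  4  5  5
 b  8  7  6  5  4  3  4  5

4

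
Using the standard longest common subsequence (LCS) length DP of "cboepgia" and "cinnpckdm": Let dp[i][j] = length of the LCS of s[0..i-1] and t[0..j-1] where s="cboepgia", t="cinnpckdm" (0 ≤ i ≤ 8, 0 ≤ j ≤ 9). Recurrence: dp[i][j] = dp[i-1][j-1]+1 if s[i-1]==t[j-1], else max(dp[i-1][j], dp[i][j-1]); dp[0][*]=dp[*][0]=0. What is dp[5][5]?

   ''  c  i  n  n  p  c  k  d  m
''  0  0  0  0  0  0  0  0  0  0
 c  0  1  1  1  1  1  1  1  1  1
 b  0  1  1  1  1  1  1  1  1  1
 o  0  1  1  1  1  1  1  1  1  1
 e  0  1  1  1  1  1  1  1  1  1
 p  0  1  1  1  1  2  2  2  2  2
 g  0  1  1  1  1  2  2  2  2  2
 i  0  1  2  2  2  2  2  2  2  2
 a  0  1  2  2  2  2  2  2  2  2

2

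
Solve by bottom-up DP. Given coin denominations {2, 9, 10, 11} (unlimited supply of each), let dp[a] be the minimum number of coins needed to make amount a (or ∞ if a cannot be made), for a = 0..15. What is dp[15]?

 a  0  1  2  3  4  5  6  7  8  9 10 11 12 13 14 15
dp  0  -  1  -  2  -  3  -  4  1  1  1  2  2  3  3
(- denotes ∞ / unreachable)

3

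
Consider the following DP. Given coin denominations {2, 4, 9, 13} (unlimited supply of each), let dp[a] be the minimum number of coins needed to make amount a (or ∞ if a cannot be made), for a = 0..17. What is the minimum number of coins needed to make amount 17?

 a  0  1  2  3  4  5  6  7  8  9 10 11 12 13 14 15 16 17
dp  0  -  1  -  1  -  2  -  2  1  3  2  3  1  4  2  4  2
(- denotes ∞ / unreachable)

2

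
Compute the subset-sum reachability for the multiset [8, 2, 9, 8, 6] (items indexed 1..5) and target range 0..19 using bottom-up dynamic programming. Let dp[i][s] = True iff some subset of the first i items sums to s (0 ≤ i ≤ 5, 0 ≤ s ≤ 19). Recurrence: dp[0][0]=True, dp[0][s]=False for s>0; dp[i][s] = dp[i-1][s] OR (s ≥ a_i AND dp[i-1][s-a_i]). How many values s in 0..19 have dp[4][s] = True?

10

i\s   0   1   2   3   4   5   6   7   8   9  10  11  12  13  14  15  16  17  18  19
  0   T   F   F   F   F   F   F   F   F   F   F   F   F   F   F   F   F   F   F   F
  1   T   F   F   F   F   F   F   F   T   F   F   F   F   F   F   F   F   F   F   F
  2   T   F   T   F   F   F   F   F   T   F   T   F   F   F   F   F   F   F   F   F
  3   T   F   T   F   F   F   F   F   T   T   T   T   F   F   F   F   F   T   F   T
  4   T   F   T   F   F   F   F   F   T   T   T   T   F   F   F   F   T   T   T   T
  5   T   F   T   F   F   F   T   F   T   T   T   T   F   F   T   T   T   T   T   T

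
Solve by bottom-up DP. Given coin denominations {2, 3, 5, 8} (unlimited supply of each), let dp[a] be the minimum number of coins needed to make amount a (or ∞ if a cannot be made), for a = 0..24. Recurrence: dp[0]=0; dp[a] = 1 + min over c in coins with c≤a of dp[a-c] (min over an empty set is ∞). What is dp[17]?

 a  0  1  2  3  4  5  6  7  8  9 10 11 12 13 14 15 16 17 18 19 20 21 22 23 24
dp  0  -  1  1  2  1  2  2  1  3  2  2  3  2  3  3  2  4  3  3  4  3  4  4  3
(- denotes ∞ / unreachable)

4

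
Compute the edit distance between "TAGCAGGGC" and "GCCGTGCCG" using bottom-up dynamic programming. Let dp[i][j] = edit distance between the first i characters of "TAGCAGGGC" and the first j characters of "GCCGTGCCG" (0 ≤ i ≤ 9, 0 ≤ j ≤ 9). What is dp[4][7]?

   ''  G  C  C  G  T  G  C  C  G
''  0  1  2  3  4  5  6  7  8  9
 T  1  1  2  3  4  4  5  6  7  8
 A  2  2  2  3  4  5  5  6  7  8
 G  3  2  3  3  3  4  5  6  7  7
 C  4  3  2  3  4  4  5  5  6  7
 A  5  4  3  3  4  5  5  6  6  7
 G  6  5  4  4  3  4  5  6  7  6
 G  7  6  5  5  4  4  4  5  6  7
 G  8  7  6  6  5  5  4  5  6  6
 C  9  8  7  6  6  6  5  4  5  6

5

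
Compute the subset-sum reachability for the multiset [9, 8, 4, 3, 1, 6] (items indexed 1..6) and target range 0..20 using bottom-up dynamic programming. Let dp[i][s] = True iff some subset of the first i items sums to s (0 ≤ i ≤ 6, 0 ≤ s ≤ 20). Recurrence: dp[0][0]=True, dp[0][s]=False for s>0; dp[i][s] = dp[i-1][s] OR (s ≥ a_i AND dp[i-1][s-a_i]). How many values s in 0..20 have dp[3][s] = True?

i\s   0   1   2   3   4   5   6   7   8   9  10  11  12  13  14  15  16  17  18  19  20
  0   T   F   F   F   F   F   F   F   F   F   F   F   F   F   F   F   F   F   F   F   F
  1   T   F   F   F   F   F   F   F   F   T   F   F   F   F   F   F   F   F   F   F   F
  2   T   F   F   F   F   F   F   F   T   T   F   F   F   F   F   F   F   T   F   F   F
  3   T   F   F   F   T   F   F   F   T   T   F   F   T   T   F   F   F   T   F   F   F
  4   T   F   F   T   T   F   F   T   T   T   F   T   T   T   F   T   T   T   F   F   T
  5   T   T   F   T   T   T   F   T   T   T   T   T   T   T   T   T   T   T   T   F   T
  6   T   T   F   T   T   T   T   T   T   T   T   T   T   T   T   T   T   T   T   T   T

7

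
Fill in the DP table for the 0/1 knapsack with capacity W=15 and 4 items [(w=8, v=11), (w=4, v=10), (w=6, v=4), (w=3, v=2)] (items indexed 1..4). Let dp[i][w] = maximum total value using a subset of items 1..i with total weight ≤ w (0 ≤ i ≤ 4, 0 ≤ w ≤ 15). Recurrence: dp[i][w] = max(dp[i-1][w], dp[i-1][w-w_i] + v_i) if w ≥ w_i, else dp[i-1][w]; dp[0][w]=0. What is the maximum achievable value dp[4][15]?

i\w   0   1   2   3   4   5   6   7   8   9  10  11  12  13  14  15
  0   0   0   0   0   0   0   0   0   0   0   0   0   0   0   0   0
  1   0   0   0   0   0   0   0   0  11  11  11  11  11  11  11  11
  2   0   0   0   0  10  10  10  10  11  11  11  11  21  21  21  21
  3   0   0   0   0  10  10  10  10  11  11  14  14  21  21  21  21
  4   0   0   0   2  10  10  10  12  12  12  14  14  21  21  21  23

23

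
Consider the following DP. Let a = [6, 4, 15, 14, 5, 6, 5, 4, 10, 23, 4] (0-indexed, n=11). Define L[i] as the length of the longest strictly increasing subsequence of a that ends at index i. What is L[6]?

2

   i    0    1    2    3    4    5    6    7    8    9   10
a[i]    6    4   15   14    5    6    5    4   10   23    4
L[i]    1    1    2    2    2    3    2    1    4    5    1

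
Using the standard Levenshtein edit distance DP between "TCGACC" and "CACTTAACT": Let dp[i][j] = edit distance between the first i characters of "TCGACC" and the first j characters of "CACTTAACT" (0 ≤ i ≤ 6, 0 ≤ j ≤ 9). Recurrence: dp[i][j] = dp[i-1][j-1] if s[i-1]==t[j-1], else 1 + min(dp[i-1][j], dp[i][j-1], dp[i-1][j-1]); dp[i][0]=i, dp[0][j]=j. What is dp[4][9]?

   ''  C  A  C  T  T  A  A  C  T
''  0  1  2  3  4  5  6  7  8  9
 T  1  1  2  3  3  4  5  6  7  8
 C  2  1  2  2  3  4  5  6  6  7
 G  3  2  2  3  3  4  5  6  7  7
 A  4  3  2  3  4  4  4  5  6  7
 C  5  4  3  2  3  4  5  5  5  6
 C  6  5  4  3  3  4  5  6  5  6

7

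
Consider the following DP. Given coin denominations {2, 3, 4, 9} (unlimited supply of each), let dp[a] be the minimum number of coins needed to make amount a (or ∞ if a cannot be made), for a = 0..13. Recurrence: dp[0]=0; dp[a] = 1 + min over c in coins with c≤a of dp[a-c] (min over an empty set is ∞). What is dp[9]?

 a  0  1  2  3  4  5  6  7  8  9 10 11 12 13
dp  0  -  1  1  1  2  2  2  2  1  3  2  2  2
(- denotes ∞ / unreachable)

1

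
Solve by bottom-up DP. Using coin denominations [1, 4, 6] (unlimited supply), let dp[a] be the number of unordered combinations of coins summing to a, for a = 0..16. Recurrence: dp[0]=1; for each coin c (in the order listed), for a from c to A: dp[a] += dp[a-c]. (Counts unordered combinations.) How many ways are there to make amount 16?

10

after  coin     0     1     2     3     4     5     6     7     8     9    10    11    12    13    14    15    16
          1     1     1     1     1     1     1     1     1     1     1     1     1     1     1     1     1     1
          4     1     1     1     1     2     2     2     2     3     3     3     3     4     4     4     4     5
          6     1     1     1     1     2     2     3     3     4     4     5     5     7     7     8     8    10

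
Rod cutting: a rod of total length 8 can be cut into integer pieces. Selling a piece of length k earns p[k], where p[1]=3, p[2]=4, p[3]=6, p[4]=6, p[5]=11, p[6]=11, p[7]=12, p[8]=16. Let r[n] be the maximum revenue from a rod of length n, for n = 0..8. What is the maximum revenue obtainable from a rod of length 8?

24

   n    0    1    2    3    4    5    6    7    8
r[n]    0    3    6    9   12   15   18   21   24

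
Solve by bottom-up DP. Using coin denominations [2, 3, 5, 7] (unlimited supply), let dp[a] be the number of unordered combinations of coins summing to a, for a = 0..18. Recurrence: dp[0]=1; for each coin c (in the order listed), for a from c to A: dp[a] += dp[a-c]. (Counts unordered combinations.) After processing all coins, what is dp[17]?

after  coin     0     1     2     3     4     5     6     7     8     9    10    11    12    13    14    15    16    17    18
          2     1     0     1     0     1     0     1     0     1     0     1     0     1     0     1     0     1     0     1
          3     1     0     1     1     1     1     2     1     2     2     2     2     3     2     3     3     3     3     4
          5     1     0     1     1     1     2     2     2     3     3     4     4     5     5     6     7     7     8     9
          7     1     0     1     1     1     2     2     3     3     4     5     5     7     7     9    10    11    13    14

13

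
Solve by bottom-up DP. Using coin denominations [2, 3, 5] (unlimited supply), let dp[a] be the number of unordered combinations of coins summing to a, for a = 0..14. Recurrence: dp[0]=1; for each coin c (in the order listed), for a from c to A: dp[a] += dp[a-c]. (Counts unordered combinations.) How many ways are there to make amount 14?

6

after  coin     0     1     2     3     4     5     6     7     8     9    10    11    12    13    14
          2     1     0     1     0     1     0     1     0     1     0     1     0     1     0     1
          3     1     0     1     1     1     1     2     1     2     2     2     2     3     2     3
          5     1     0     1     1     1     2     2     2     3     3     4     4     5     5     6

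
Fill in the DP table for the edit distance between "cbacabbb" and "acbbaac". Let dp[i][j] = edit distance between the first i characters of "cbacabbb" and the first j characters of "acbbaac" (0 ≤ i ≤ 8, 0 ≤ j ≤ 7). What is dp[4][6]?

   ''  a  c  b  b  a  a  c
''  0  1  2  3  4  5  6  7
 c  1  1  1  2  3  4  5  6
 b  2  2  2  1  2  3  4  5
 a  3  2  3  2  2  2  3  4
 c  4  3  2  3  3  3  3  3
 a  5  4  3  3  4  3  3  4
 b  6  5  4  3  3  4  4  4
 b  7  6  5  4  3  4  5  5
 b  8  7  6  5  4  4  5  6

3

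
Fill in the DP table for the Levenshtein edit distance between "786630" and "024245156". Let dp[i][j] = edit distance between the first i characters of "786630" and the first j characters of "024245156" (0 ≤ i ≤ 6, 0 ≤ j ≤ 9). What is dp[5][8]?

8

   ''  0  2  4  2  4  5  1  5  6
''  0  1  2  3  4  5  6  7  8  9
 7  1  1  2  3  4  5  6  7  8  9
 8  2  2  2  3  4  5  6  7  8  9
 6  3  3  3  3  4  5  6  7  8  8
 6  4  4  4  4  4  5  6  7  8  8
 3  5  5  5  5  5  5  6  7  8  9
 0  6  5  6  6  6  6  6  7  8  9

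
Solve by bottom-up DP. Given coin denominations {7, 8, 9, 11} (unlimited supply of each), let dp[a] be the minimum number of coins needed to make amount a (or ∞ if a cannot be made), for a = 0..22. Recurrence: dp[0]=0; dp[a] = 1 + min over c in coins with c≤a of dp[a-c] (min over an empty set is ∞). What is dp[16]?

 a  0  1  2  3  4  5  6  7  8  9 10 11 12 13 14 15 16 17 18 19 20 21 22
dp  0  -  -  -  -  -  -  1  1  1  -  1  -  -  2  2  2  2  2  2  2  3  2
(- denotes ∞ / unreachable)

2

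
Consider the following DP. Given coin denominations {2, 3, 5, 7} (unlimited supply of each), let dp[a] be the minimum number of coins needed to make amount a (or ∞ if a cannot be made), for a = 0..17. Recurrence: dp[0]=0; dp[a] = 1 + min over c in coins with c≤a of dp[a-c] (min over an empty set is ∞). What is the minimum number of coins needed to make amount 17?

 a  0  1  2  3  4  5  6  7  8  9 10 11 12 13 14 15 16 17
dp  0  -  1  1  2  1  2  1  2  2  2  3  2  3  2  3  3  3
(- denotes ∞ / unreachable)

3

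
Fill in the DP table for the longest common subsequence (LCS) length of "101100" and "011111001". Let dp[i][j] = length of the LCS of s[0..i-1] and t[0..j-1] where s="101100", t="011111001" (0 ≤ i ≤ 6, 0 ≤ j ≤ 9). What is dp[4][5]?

   ''  0  1  1  1  1  1  0  0  1
''  0  0  0  0  0  0  0  0  0  0
 1  0  0  1  1  1  1  1  1  1  1
 0  0  1  1  1  1  1  1  2  2  2
 1  0  1  2  2  2  2  2  2  2  3
 1  0  1  2  3  3  3  3  3  3  3
 0  0  1  2  3  3  3  3  4  4  4
 0  0  1  2  3  3  3  3  4  5  5

3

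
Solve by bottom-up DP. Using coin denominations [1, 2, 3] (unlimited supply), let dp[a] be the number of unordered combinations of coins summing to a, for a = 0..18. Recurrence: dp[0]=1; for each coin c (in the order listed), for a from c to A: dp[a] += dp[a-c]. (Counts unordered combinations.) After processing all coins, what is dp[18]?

after  coin     0     1     2     3     4     5     6     7     8     9    10    11    12    13    14    15    16    17    18
          1     1     1     1     1     1     1     1     1     1     1     1     1     1     1     1     1     1     1     1
          2     1     1     2     2     3     3     4     4     5     5     6     6     7     7     8     8     9     9    10
          3     1     1     2     3     4     5     7     8    10    12    14    16    19    21    24    27    30    33    37

37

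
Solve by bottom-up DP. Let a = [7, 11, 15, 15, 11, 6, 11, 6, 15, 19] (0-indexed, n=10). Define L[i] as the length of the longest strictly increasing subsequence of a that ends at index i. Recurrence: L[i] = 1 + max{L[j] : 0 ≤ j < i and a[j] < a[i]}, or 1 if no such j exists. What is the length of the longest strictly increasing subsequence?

   i    0    1    2    3    4    5    6    7    8    9
a[i]    7   11   15   15   11    6   11    6   15   19
L[i]    1    2    3    3    2    1    2    1    3    4

4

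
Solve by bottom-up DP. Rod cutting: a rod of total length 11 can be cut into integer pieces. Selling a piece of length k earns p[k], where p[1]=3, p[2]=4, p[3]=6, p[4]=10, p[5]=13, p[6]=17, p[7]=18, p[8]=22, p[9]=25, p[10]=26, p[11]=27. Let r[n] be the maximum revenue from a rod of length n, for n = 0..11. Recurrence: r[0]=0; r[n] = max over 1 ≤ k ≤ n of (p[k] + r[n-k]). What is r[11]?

   n    0    1    2    3    4    5    6    7    8    9   10   11
r[n]    0    3    6    9   12   15   18   21   24   27   30   33

33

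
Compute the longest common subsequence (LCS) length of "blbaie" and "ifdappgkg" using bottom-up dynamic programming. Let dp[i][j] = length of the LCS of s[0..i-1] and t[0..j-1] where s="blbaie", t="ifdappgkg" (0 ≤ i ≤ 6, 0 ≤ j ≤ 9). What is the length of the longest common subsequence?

1

   ''  i  f  d  a  p  p  g  k  g
''  0  0  0  0  0  0  0  0  0  0
 b  0  0  0  0  0  0  0  0  0  0
 l  0  0  0  0  0  0  0  0  0  0
 b  0  0  0  0  0  0  0  0  0  0
 a  0  0  0  0  1  1  1  1  1  1
 i  0  1  1  1  1  1  1  1  1  1
 e  0  1  1  1  1  1  1  1  1  1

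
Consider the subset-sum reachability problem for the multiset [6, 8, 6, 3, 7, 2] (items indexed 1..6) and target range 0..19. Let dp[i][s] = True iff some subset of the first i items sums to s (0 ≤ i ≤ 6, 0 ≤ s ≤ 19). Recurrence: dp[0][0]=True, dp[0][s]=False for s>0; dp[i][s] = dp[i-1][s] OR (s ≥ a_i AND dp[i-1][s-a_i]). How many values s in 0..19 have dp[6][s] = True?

18

i\s   0   1   2   3   4   5   6   7   8   9  10  11  12  13  14  15  16  17  18  19
  0   T   F   F   F   F   F   F   F   F   F   F   F   F   F   F   F   F   F   F   F
  1   T   F   F   F   F   F   T   F   F   F   F   F   F   F   F   F   F   F   F   F
  2   T   F   F   F   F   F   T   F   T   F   F   F   F   F   T   F   F   F   F   F
  3   T   F   F   F   F   F   T   F   T   F   F   F   T   F   T   F   F   F   F   F
  4   T   F   F   T   F   F   T   F   T   T   F   T   T   F   T   T   F   T   F   F
  5   T   F   F   T   F   F   T   T   T   T   T   T   T   T   T   T   T   T   T   T
  6   T   F   T   T   F   T   T   T   T   T   T   T   T   T   T   T   T   T   T   T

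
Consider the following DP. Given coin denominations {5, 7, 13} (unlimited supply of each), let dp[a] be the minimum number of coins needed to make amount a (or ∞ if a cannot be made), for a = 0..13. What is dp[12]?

 a  0  1  2  3  4  5  6  7  8  9 10 11 12 13
dp  0  -  -  -  -  1  -  1  -  -  2  -  2  1
(- denotes ∞ / unreachable)

2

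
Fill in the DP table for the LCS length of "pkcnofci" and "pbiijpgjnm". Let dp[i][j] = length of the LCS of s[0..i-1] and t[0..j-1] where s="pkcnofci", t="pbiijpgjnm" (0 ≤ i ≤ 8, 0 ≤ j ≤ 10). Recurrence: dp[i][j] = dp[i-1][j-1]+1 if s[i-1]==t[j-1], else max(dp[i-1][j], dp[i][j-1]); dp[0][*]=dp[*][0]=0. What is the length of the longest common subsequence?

   ''  p  b  i  i  j  p  g  j  n  m
''  0  0  0  0  0  0  0  0  0  0  0
 p  0  1  1  1  1  1  1  1  1  1  1
 k  0  1  1  1  1  1  1  1  1  1  1
 c  0  1  1  1  1  1  1  1  1  1  1
 n  0  1  1  1  1  1  1  1  1  2  2
 o  0  1  1  1  1  1  1  1  1  2  2
 f  0  1  1  1  1  1  1  1  1  2  2
 c  0  1  1  1  1  1  1  1  1  2  2
 i  0  1  1  2  2  2  2  2  2  2  2

2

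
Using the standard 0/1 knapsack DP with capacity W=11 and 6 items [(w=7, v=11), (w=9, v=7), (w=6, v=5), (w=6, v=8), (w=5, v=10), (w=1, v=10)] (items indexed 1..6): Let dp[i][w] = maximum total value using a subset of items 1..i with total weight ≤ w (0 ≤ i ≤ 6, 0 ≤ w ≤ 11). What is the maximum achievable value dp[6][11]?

i\w   0   1   2   3   4   5   6   7   8   9  10  11
  0   0   0   0   0   0   0   0   0   0   0   0   0
  1   0   0   0   0   0   0   0  11  11  11  11  11
  2   0   0   0   0   0   0   0  11  11  11  11  11
  3   0   0   0   0   0   0   5  11  11  11  11  11
  4   0   0   0   0   0   0   8  11  11  11  11  11
  5   0   0   0   0   0  10  10  11  11  11  11  18
  6   0  10  10  10  10  10  20  20  21  21  21  21

21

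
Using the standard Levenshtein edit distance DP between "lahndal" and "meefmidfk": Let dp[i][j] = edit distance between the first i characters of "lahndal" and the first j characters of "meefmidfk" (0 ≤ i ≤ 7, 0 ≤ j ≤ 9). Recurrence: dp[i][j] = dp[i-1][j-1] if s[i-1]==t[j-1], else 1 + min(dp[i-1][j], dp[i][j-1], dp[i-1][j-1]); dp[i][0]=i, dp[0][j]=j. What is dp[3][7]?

7

   ''  m  e  e  f  m  i  d  f  k
''  0  1  2  3  4  5  6  7  8  9
 l  1  1  2  3  4  5  6  7  8  9
 a  2  2  2  3  4  5  6  7  8  9
 h  3  3  3  3  4  5  6  7  8  9
 n  4  4  4  4  4  5  6  7  8  9
 d  5  5  5  5  5  5  6  6  7  8
 a  6  6  6  6  6  6  6  7  7  8
 l  7  7  7  7  7  7  7  7  8  8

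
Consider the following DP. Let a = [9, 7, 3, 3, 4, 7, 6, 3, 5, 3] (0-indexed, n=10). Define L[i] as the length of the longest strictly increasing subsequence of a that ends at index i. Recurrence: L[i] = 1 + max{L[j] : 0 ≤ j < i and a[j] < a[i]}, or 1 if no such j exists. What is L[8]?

3

   i    0    1    2    3    4    5    6    7    8    9
a[i]    9    7    3    3    4    7    6    3    5    3
L[i]    1    1    1    1    2    3    3    1    3    1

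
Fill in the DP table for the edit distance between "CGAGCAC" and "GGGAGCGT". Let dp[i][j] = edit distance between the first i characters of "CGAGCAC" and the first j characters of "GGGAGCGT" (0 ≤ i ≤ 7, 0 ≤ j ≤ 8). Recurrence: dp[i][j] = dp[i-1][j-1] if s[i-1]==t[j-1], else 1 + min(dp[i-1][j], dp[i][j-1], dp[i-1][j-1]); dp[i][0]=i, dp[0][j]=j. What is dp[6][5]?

4

   ''  G  G  G  A  G  C  G  T
''  0  1  2  3  4  5  6  7  8
 C  1  1  2  3  4  5  5  6  7
 G  2  1  1  2  3  4  5  5  6
 A  3  2  2  2  2  3  4  5  6
 G  4  3  2  2  3  2  3  4  5
 C  5  4  3  3  3  3  2  3  4
 A  6  5  4  4  3  4  3  3  4
 C  7  6  5  5  4  4  4  4  4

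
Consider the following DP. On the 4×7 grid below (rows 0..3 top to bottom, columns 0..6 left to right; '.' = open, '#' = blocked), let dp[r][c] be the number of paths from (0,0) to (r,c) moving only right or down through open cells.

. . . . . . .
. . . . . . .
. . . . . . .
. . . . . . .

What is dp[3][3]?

20

r\c   0   1   2   3   4   5   6
  0   1   1   1   1   1   1   1
  1   1   2   3   4   5   6   7
  2   1   3   6  10  15  21  28
  3   1   4  10  20  35  56  84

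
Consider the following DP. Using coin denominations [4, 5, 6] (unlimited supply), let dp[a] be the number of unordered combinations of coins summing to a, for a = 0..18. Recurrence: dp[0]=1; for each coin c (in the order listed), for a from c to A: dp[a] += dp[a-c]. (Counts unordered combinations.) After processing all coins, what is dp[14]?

2

after  coin     0     1     2     3     4     5     6     7     8     9    10    11    12    13    14    15    16    17    18
          4     1     0     0     0     1     0     0     0     1     0     0     0     1     0     0     0     1     0     0
          5     1     0     0     0     1     1     0     0     1     1     1     0     1     1     1     1     1     1     1
          6     1     0     0     0     1     1     1     0     1     1     2     1     2     1     2     2     3     2     3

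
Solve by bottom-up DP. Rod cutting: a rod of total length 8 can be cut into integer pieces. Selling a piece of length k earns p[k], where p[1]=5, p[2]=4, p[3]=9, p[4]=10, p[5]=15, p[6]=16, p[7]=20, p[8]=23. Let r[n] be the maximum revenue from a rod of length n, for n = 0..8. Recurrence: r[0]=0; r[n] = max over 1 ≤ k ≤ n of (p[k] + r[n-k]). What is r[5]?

25

   n    0    1    2    3    4    5    6    7    8
r[n]    0    5   10   15   20   25   30   35   40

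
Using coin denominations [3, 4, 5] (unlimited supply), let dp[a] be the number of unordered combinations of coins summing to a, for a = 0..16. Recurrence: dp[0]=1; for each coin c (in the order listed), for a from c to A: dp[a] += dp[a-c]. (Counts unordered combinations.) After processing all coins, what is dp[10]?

2

after  coin     0     1     2     3     4     5     6     7     8     9    10    11    12    13    14    15    16
          3     1     0     0     1     0     0     1     0     0     1     0     0     1     0     0     1     0
          4     1     0     0     1     1     0     1     1     1     1     1     1     2     1     1     2     2
          5     1     0     0     1     1     1     1     1     2     2     2     2     3     3     3     4     4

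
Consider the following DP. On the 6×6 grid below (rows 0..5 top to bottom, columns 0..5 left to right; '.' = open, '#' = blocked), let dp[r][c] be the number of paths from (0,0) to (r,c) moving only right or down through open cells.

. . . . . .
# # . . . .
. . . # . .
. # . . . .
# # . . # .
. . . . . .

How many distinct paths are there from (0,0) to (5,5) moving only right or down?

14

r\c   0   1   2   3   4   5
  0   1   1   1   1   1   1
  1   0   0   1   2   3   4
  2   0   0   1   0   3   7
  3   0   0   1   1   4  11
  4   0   0   1   2   0  11
  5   0   0   1   3   3  14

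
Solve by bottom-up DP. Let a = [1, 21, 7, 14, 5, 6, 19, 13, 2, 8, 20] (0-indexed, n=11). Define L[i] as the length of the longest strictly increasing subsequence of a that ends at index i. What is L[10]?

   i    0    1    2    3    4    5    6    7    8    9   10
a[i]    1   21    7   14    5    6   19   13    2    8   20
L[i]    1    2    2    3    2    3    4    4    2    4    5

5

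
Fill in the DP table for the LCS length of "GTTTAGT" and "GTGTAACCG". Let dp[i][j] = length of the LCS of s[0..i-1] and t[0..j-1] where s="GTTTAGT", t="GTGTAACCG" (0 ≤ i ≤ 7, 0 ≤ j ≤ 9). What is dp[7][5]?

   ''  G  T  G  T  A  A  C  C  G
''  0  0  0  0  0  0  0  0  0  0
 G  0  1  1  1  1  1  1  1  1  1
 T  0  1  2  2  2  2  2  2  2  2
 T  0  1  2  2  3  3  3  3  3  3
 T  0  1  2  2  3  3  3  3  3  3
 A  0  1  2  2  3  4  4  4  4  4
 G  0  1  2  3  3  4  4  4  4  5
 T  0  1  2  3  4  4  4  4  4  5

4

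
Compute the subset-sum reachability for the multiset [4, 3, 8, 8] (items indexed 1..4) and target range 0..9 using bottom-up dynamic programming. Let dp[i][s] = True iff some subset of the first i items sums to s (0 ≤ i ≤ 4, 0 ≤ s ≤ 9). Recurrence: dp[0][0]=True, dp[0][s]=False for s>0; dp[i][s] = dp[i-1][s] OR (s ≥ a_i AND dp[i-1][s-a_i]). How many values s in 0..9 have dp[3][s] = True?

5

i\s   0   1   2   3   4   5   6   7   8   9
  0   T   F   F   F   F   F   F   F   F   F
  1   T   F   F   F   T   F   F   F   F   F
  2   T   F   F   T   T   F   F   T   F   F
  3   T   F   F   T   T   F   F   T   T   F
  4   T   F   F   T   T   F   F   T   T   F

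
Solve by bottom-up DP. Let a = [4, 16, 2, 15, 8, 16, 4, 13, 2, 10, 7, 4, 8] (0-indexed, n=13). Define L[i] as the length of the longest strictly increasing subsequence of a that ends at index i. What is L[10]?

   i    0    1    2    3    4    5    6    7    8    9   10   11   12
a[i]    4   16    2   15    8   16    4   13    2   10    7    4    8
L[i]    1    2    1    2    2    3    2    3    1    3    3    2    4

3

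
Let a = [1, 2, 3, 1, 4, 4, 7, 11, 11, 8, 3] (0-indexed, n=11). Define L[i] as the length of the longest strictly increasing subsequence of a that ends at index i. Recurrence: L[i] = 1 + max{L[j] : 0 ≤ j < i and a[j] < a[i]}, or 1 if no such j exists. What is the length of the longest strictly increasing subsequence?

6

   i    0    1    2    3    4    5    6    7    8    9   10
a[i]    1    2    3    1    4    4    7   11   11    8    3
L[i]    1    2    3    1    4    4    5    6    6    6    3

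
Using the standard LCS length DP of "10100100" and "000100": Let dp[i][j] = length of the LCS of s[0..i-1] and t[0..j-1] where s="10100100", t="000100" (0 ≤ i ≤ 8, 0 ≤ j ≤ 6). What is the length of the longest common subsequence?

   ''  0  0  0  1  0  0
''  0  0  0  0  0  0  0
 1  0  0  0  0  1  1  1
 0  0  1  1  1  1  2  2
 1  0  1  1  1  2  2  2
 0  0  1  2  2  2  3  3
 0  0  1  2  3  3  3  4
 1  0  1  2  3  4  4  4
 0  0  1  2  3  4  5  5
 0  0  1  2  3  4  5  6

6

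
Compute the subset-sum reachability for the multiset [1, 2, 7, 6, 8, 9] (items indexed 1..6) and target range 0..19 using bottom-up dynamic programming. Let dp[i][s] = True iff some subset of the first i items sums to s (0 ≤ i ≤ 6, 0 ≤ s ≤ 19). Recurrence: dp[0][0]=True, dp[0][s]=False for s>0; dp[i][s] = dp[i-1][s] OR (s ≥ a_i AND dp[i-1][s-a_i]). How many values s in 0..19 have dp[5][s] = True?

16

i\s   0   1   2   3   4   5   6   7   8   9  10  11  12  13  14  15  16  17  18  19
  0   T   F   F   F   F   F   F   F   F   F   F   F   F   F   F   F   F   F   F   F
  1   T   T   F   F   F   F   F   F   F   F   F   F   F   F   F   F   F   F   F   F
  2   T   T   T   T   F   F   F   F   F   F   F   F   F   F   F   F   F   F   F   F
  3   T   T   T   T   F   F   F   T   T   T   T   F   F   F   F   F   F   F   F   F
  4   T   T   T   T   F   F   T   T   T   T   T   F   F   T   T   T   T   F   F   F
  5   T   T   T   T   F   F   T   T   T   T   T   T   F   T   T   T   T   T   T   F
  6   T   T   T   T   F   F   T   T   T   T   T   T   T   T   T   T   T   T   T   T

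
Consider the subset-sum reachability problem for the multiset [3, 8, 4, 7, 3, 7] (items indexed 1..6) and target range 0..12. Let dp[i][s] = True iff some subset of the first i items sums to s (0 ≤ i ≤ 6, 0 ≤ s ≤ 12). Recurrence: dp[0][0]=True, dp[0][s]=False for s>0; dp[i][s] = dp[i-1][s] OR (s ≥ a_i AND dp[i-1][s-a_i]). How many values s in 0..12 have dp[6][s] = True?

i\s   0   1   2   3   4   5   6   7   8   9  10  11  12
  0   T   F   F   F   F   F   F   F   F   F   F   F   F
  1   T   F   F   T   F   F   F   F   F   F   F   F   F
  2   T   F   F   T   F   F   F   F   T   F   F   T   F
  3   T   F   F   T   T   F   F   T   T   F   F   T   T
  4   T   F   F   T   T   F   F   T   T   F   T   T   T
  5   T   F   F   T   T   F   T   T   T   F   T   T   T
  6   T   F   F   T   T   F   T   T   T   F   T   T   T

9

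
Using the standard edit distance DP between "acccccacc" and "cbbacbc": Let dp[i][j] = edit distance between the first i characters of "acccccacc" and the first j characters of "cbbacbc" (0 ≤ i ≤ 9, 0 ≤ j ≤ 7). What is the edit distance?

6

   ''  c  b  b  a  c  b  c
''  0  1  2  3  4  5  6  7
 a  1  1  2  3  3  4  5  6
 c  2  1  2  3  4  3  4  5
 c  3  2  2  3  4  4  4  4
 c  4  3  3  3  4  4  5  4
 c  5  4  4  4  4  4  5  5
 c  6  5  5  5  5  4  5  5
 a  7  6  6  6  5  5  5  6
 c  8  7  7  7  6  5  6  5
 c  9  8  8  8  7  6  6  6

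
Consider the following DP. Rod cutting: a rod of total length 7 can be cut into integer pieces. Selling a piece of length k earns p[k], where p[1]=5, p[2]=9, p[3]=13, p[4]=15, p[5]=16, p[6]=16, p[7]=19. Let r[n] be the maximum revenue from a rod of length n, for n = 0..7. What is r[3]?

   n    0    1    2    3    4    5    6    7
r[n]    0    5   10   15   20   25   30   35

15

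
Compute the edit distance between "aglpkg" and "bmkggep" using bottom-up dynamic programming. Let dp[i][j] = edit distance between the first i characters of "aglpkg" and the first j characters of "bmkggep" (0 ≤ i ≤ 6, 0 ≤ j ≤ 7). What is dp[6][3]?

   ''  b  m  k  g  g  e  p
''  0  1  2  3  4  5  6  7
 a  1  1  2  3  4  5  6  7
 g  2  2  2  3  3  4  5  6
 l  3  3  3  3  4  4  5  6
 p  4  4  4  4  4  5  5  5
 k  5  5  5  4  5  5  6  6
 g  6  6  6  5  4  5  6  7

5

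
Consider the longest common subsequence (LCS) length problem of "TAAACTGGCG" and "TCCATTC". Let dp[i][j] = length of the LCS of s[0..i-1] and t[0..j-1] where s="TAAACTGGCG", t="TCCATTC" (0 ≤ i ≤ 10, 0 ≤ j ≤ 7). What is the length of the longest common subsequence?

   ''  T  C  C  A  T  T  C
''  0  0  0  0  0  0  0  0
 T  0  1  1  1  1  1  1  1
 A  0  1  1  1  2  2  2  2
 A  0  1  1  1  2  2  2  2
 A  0  1  1  1  2  2  2  2
 C  0  1  2  2  2  2  2  3
 T  0  1  2  2  2  3  3  3
 G  0  1  2  2  2  3  3  3
 G  0  1  2  2  2  3  3  3
 C  0  1  2  3  3  3  3  4
 G  0  1  2  3  3  3  3  4

4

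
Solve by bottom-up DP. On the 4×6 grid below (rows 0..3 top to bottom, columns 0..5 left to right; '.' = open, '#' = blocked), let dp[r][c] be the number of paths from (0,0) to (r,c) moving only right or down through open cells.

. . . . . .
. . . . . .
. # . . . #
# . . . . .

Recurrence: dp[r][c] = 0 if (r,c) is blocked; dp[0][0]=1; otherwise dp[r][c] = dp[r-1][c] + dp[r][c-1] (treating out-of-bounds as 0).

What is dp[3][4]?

22

r\c   0   1   2   3   4   5
  0   1   1   1   1   1   1
  1   1   2   3   4   5   6
  2   1   0   3   7  12   0
  3   0   0   3  10  22  22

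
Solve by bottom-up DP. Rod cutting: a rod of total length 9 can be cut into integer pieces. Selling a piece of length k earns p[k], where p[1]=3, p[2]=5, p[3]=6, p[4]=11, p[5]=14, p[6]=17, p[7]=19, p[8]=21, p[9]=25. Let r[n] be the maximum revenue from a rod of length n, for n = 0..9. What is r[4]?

   n    0    1    2    3    4    5    6    7    8    9
r[n]    0    3    6    9   12   15   18   21   24   27

12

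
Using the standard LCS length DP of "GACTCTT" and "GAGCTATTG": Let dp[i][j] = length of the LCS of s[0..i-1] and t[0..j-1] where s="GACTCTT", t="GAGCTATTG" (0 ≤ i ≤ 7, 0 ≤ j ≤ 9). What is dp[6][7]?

   ''  G  A  G  C  T  A  T  T  G
''  0  0  0  0  0  0  0  0  0  0
 G  0  1  1  1  1  1  1  1  1  1
 A  0  1  2  2  2  2  2  2  2  2
 C  0  1  2  2  3  3  3  3  3  3
 T  0  1  2  2  3  4  4  4  4  4
 C  0  1  2  2  3  4  4  4  4  4
 T  0  1  2  2  3  4  4  5  5  5
 T  0  1  2  2  3  4  4  5  6  6

5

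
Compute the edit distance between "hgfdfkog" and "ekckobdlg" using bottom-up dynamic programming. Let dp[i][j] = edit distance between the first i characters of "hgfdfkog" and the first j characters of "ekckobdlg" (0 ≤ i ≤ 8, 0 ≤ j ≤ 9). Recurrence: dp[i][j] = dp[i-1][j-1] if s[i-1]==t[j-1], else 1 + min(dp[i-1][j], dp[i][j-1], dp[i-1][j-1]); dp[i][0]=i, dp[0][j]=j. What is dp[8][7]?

7

   ''  e  k  c  k  o  b  d  l  g
''  0  1  2  3  4  5  6  7  8  9
 h  1  1  2  3  4  5  6  7  8  9
 g  2  2  2  3  4  5  6  7  8  8
 f  3  3  3  3  4  5  6  7  8  9
 d  4  4  4  4  4  5  6  6  7  8
 f  5  5  5  5  5  5  6  7  7  8
 k  6  6  5  6  5  6  6  7  8  8
 o  7  7  6  6  6  5  6  7  8  9
 g  8  8  7  7  7  6  6  7  8  8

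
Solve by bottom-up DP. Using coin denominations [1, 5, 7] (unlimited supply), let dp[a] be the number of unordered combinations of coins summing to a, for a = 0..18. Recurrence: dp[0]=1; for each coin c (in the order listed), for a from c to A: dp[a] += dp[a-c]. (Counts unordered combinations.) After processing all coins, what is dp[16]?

after  coin     0     1     2     3     4     5     6     7     8     9    10    11    12    13    14    15    16    17    18
          1     1     1     1     1     1     1     1     1     1     1     1     1     1     1     1     1     1     1     1
          5     1     1     1     1     1     2     2     2     2     2     3     3     3     3     3     4     4     4     4
          7     1     1     1     1     1     2     2     3     3     3     4     4     5     5     6     7     7     8     8

7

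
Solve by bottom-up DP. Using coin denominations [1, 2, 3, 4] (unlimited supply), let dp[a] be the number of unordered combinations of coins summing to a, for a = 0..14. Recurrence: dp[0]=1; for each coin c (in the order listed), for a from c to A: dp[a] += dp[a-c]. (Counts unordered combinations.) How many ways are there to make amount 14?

47

after  coin     0     1     2     3     4     5     6     7     8     9    10    11    12    13    14
          1     1     1     1     1     1     1     1     1     1     1     1     1     1     1     1
          2     1     1     2     2     3     3     4     4     5     5     6     6     7     7     8
          3     1     1     2     3     4     5     7     8    10    12    14    16    19    21    24
          4     1     1     2     3     5     6     9    11    15    18    23    27    34    39    47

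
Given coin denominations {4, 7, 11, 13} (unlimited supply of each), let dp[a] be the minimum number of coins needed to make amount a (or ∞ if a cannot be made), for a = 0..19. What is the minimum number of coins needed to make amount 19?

3

 a  0  1  2  3  4  5  6  7  8  9 10 11 12 13 14 15 16 17 18 19
dp  0  -  -  -  1  -  -  1  2  -  -  1  3  1  2  2  4  2  2  3
(- denotes ∞ / unreachable)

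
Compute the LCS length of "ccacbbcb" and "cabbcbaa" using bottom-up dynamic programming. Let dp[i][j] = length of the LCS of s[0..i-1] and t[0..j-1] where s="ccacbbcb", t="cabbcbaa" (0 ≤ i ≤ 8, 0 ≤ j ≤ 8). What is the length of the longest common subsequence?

   ''  c  a  b  b  c  b  a  a
''  0  0  0  0  0  0  0  0  0
 c  0  1  1  1  1  1  1  1  1
 c  0  1  1  1  1  2  2  2  2
 a  0  1  2  2  2  2  2  3  3
 c  0  1  2  2  2  3  3  3  3
 b  0  1  2  3  3  3  4  4  4
 b  0  1  2  3  4  4  4  4  4
 c  0  1  2  3  4  5  5  5  5
 b  0  1  2  3  4  5  6  6  6

6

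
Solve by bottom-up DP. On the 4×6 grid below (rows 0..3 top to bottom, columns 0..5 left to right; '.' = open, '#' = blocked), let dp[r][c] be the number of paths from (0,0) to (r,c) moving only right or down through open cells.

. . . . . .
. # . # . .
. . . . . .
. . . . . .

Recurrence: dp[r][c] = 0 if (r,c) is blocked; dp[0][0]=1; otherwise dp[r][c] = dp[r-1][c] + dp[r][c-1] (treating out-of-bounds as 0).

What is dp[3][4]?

r\c   0   1   2   3   4   5
  0   1   1   1   1   1   1
  1   1   0   1   0   1   2
  2   1   1   2   2   3   5
  3   1   2   4   6   9  14

9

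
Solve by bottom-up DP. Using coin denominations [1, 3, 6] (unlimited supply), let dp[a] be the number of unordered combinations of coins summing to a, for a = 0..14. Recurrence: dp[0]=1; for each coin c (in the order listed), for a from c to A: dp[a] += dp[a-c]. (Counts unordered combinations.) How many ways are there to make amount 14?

after  coin     0     1     2     3     4     5     6     7     8     9    10    11    12    13    14
          1     1     1     1     1     1     1     1     1     1     1     1     1     1     1     1
          3     1     1     1     2     2     2     3     3     3     4     4     4     5     5     5
          6     1     1     1     2     2     2     4     4     4     6     6     6     9     9     9

9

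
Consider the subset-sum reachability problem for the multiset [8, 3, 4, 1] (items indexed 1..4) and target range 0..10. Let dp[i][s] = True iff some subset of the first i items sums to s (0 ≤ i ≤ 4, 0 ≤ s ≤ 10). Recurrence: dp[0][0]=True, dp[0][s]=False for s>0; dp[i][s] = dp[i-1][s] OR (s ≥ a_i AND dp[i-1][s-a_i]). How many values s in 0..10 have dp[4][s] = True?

8

i\s   0   1   2   3   4   5   6   7   8   9  10
  0   T   F   F   F   F   F   F   F   F   F   F
  1   T   F   F   F   F   F   F   F   T   F   F
  2   T   F   F   T   F   F   F   F   T   F   F
  3   T   F   F   T   T   F   F   T   T   F   F
  4   T   T   F   T   T   T   F   T   T   T   F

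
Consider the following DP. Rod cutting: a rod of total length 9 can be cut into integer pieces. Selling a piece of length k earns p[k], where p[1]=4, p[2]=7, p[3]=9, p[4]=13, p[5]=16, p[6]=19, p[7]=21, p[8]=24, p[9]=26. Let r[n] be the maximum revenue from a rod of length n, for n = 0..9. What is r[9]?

   n    0    1    2    3    4    5    6    7    8    9
r[n]    0    4    8   12   16   20   24   28   32   36

36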